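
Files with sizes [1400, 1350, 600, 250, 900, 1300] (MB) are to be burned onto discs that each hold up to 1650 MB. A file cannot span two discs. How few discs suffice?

4

Total = 1400 + 1350 + 1300 + 900 + 600 + 250 = 5800 MB.
Lower bound: ⌈5800/1650⌉ = 4 discs.
A packing using 4 discs:
  disc 1: 1400 + 250 = 1650
  disc 2: 1350 = 1350
  disc 3: 1300 = 1300
  disc 4: 900 + 600 = 1500
This matches the lower bound, so 4 is optimal.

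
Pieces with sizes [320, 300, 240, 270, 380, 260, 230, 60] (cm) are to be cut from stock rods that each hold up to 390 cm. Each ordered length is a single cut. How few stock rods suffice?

Total = 380 + 320 + 300 + 270 + 260 + 240 + 230 + 60 = 2060 cm.
Lower bound: ⌈2060/390⌉ = 6 stock rods.
Also, 7 pieces each exceed 195 cm, and no two of those can share a stock rod, so at least 7 stock rods are needed.
A packing using 7 stock rods:
  stock rod 1: 380 = 380
  stock rod 2: 320 + 60 = 380
  stock rod 3: 300 = 300
  stock rod 4: 270 = 270
  stock rod 5: 260 = 260
  stock rod 6: 240 = 240
  stock rod 7: 230 = 230
This matches the lower bound, so 7 is optimal.

7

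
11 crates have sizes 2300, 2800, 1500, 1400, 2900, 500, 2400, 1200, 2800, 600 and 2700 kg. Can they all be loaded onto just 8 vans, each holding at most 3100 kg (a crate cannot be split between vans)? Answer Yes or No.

Yes

A valid assignment using 8 vans:
  van 1: 2900 = 2900
  van 2: 2800 = 2800
  van 3: 2800 = 2800
  van 4: 2700 = 2700
  van 5: 2400 + 600 = 3000
  van 6: 2300 + 500 = 2800
  van 7: 1500 + 1400 = 2900
  van 8: 1200 = 1200
Every load is within 3100 kg, so 8 vans suffice.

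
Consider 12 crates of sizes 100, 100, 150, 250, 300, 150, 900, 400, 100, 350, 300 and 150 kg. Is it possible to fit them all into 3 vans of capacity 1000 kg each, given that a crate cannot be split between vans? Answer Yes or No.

No

Total = 3250 kg; ⌈3250/1000⌉ = 4.
At least 4 vans are required, but only 3 are allowed.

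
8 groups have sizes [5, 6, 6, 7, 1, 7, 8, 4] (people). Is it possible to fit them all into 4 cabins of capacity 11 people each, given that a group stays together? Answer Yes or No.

Total = 44 people; ⌈44/11⌉ = 4.
5 groups each exceed half the capacity and cannot share a cabin, forcing at least 5 cabins.
At least 5 cabins are required, but only 4 are allowed.

No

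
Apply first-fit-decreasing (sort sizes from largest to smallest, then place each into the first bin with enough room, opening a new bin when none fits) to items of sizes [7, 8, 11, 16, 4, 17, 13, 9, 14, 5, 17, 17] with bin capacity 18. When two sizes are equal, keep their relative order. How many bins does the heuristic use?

Sorted descending: 17, 17, 17, 16, 14, 13, 11, 9, 8, 7, 5, 4.
  17 → bin 1 (new)  [load 17/18]
  17 → bin 2 (new)  [load 17/18]
  17 → bin 3 (new)  [load 17/18]
  16 → bin 4 (new)  [load 16/18]
  14 → bin 5 (new)  [load 14/18]
  13 → bin 6 (new)  [load 13/18]
  11 → bin 7 (new)  [load 11/18]
  9 → bin 8 (new)  [load 9/18]
  8 → bin 8  [load 17/18]
  7 → bin 7  [load 18/18]
  5 → bin 6  [load 18/18]
  4 → bin 5  [load 18/18]
8 bins opened.

8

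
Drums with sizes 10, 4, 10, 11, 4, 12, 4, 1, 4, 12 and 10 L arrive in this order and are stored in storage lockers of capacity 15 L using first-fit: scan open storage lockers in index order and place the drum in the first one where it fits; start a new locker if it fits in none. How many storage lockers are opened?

  10 → locker 1 (new)  [load 10/15]
  4 → locker 1  [load 14/15]
  10 → locker 2 (new)  [load 10/15]
  11 → locker 3 (new)  [load 11/15]
  4 → locker 2  [load 14/15]
  12 → locker 4 (new)  [load 12/15]
  4 → locker 3  [load 15/15]
  1 → locker 1  [load 15/15]
  4 → locker 5 (new)  [load 4/15]
  12 → locker 6 (new)  [load 12/15]
  10 → locker 5  [load 14/15]
6 storage lockers opened.

6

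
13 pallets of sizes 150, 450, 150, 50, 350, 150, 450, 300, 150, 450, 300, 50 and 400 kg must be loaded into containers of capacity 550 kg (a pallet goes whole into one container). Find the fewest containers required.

Total = 450 + 450 + 450 + 400 + 350 + 300 + 300 + 150 + 150 + 150 + 150 + 50 + 50 = 3400 kg.
Lower bound: ⌈3400/550⌉ = 7 containers.
A packing using 7 containers:
  container 1: 450 + 50 + 50 = 550
  container 2: 450 = 450
  container 3: 450 = 450
  container 4: 400 + 150 = 550
  container 5: 350 + 150 = 500
  container 6: 300 + 150 = 450
  container 7: 300 + 150 = 450
This matches the lower bound, so 7 is optimal.

7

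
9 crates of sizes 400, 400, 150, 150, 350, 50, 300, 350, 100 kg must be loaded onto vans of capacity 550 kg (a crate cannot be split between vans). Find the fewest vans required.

Total = 400 + 400 + 350 + 350 + 300 + 150 + 150 + 100 + 50 = 2250 kg.
Lower bound: ⌈2250/550⌉ = 5 vans.
A packing using 5 vans:
  van 1: 400 + 150 = 550
  van 2: 400 + 150 = 550
  van 3: 350 + 100 + 50 = 500
  van 4: 350 = 350
  van 5: 300 = 300
This matches the lower bound, so 5 is optimal.

5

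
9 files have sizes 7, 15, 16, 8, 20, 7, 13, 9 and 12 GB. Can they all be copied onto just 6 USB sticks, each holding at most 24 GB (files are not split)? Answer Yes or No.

Yes

A valid assignment using 5 USB sticks:
  USB stick 1: 20 = 20
  USB stick 2: 16 + 8 = 24
  USB stick 3: 15 + 9 = 24
  USB stick 4: 13 + 7 = 20
  USB stick 5: 12 + 7 = 19
That uses only 5 ≤ 6, so 6 USB sticks are enough.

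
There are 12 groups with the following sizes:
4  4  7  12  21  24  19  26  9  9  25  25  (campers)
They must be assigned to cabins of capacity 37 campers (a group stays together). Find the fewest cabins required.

6

Total = 26 + 25 + 25 + 24 + 21 + 19 + 12 + 9 + 9 + 7 + 4 + 4 = 185 campers.
Lower bound: ⌈185/37⌉ = 5 cabins.
Also, 6 groups each exceed 37/2 campers, and no two of those can share a cabin, so at least 6 cabins are needed.
A packing using 6 cabins:
  cabin 1: 26 + 9 = 35
  cabin 2: 25 + 12 = 37
  cabin 3: 25 + 9 = 34
  cabin 4: 24 + 7 + 4 = 35
  cabin 5: 21 + 4 = 25
  cabin 6: 19 = 19
This matches the lower bound, so 6 is optimal.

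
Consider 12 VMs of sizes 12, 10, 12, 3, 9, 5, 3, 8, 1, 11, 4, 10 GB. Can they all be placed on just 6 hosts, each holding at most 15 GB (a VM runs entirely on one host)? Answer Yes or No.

No

Total = 88 GB; ⌈88/15⌉ = 6.
7 VMs each exceed half the capacity and cannot share a host, forcing at least 7 hosts.
At least 7 hosts are required, but only 6 are allowed.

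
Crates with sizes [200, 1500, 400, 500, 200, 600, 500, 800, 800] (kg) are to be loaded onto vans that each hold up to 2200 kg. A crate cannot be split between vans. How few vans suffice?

3

Total = 1500 + 800 + 800 + 600 + 500 + 500 + 400 + 200 + 200 = 5500 kg.
Lower bound: ⌈5500/2200⌉ = 3 vans.
A packing using 3 vans:
  van 1: 1500 + 600 = 2100
  van 2: 800 + 800 + 500 = 2100
  van 3: 500 + 400 + 200 + 200 = 1300
This matches the lower bound, so 3 is optimal.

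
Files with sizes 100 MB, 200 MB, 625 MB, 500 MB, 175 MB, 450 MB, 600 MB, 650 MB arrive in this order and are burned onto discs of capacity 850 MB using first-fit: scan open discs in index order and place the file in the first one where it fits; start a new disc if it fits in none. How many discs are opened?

5

  100 → disc 1 (new)  [load 100/850]
  200 → disc 1  [load 300/850]
  625 → disc 2 (new)  [load 625/850]
  500 → disc 1  [load 800/850]
  175 → disc 2  [load 800/850]
  450 → disc 3 (new)  [load 450/850]
  600 → disc 4 (new)  [load 600/850]
  650 → disc 5 (new)  [load 650/850]
5 discs opened.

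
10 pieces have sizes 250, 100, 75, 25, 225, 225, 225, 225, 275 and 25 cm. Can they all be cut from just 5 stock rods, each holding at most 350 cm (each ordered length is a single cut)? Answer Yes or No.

Total = 1650 cm; ⌈1650/350⌉ = 5.
6 pieces each exceed half the capacity and cannot share a stock rod, forcing at least 6 stock rods.
At least 6 stock rods are required, but only 5 are allowed.

No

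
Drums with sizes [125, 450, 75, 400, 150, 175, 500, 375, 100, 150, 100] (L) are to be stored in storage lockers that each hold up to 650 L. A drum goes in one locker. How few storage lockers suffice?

4

Total = 500 + 450 + 400 + 375 + 175 + 150 + 150 + 125 + 100 + 100 + 75 = 2600 L.
Lower bound: ⌈2600/650⌉ = 4 storage lockers.
A packing using 4 storage lockers:
  locker 1: 500 + 150 = 650
  locker 2: 450 + 100 + 100 = 650
  locker 3: 400 + 175 + 75 = 650
  locker 4: 375 + 150 + 125 = 650
This matches the lower bound, so 4 is optimal.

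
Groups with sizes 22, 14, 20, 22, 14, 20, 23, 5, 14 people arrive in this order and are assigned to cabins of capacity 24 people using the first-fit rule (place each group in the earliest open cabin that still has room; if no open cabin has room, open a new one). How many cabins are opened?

8

  22 → cabin 1 (new)  [load 22/24]
  14 → cabin 2 (new)  [load 14/24]
  20 → cabin 3 (new)  [load 20/24]
  22 → cabin 4 (new)  [load 22/24]
  14 → cabin 5 (new)  [load 14/24]
  20 → cabin 6 (new)  [load 20/24]
  23 → cabin 7 (new)  [load 23/24]
  5 → cabin 2  [load 19/24]
  14 → cabin 8 (new)  [load 14/24]
8 cabins opened.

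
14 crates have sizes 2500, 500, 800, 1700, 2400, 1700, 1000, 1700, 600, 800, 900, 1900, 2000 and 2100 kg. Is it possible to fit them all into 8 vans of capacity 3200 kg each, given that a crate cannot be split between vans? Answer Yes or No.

Yes

A valid assignment using 8 vans:
  van 1: 2500 + 600 = 3100
  van 2: 2400 + 800 = 3200
  van 3: 2100 + 1000 = 3100
  van 4: 2000 + 900 = 2900
  van 5: 1900 + 800 + 500 = 3200
  van 6: 1700 = 1700
  van 7: 1700 = 1700
  van 8: 1700 = 1700
Every load is within 3200 kg, so 8 vans suffice.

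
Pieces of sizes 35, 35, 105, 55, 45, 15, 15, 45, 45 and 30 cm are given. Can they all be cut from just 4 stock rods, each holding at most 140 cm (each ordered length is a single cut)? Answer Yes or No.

Yes

A valid assignment using 4 stock rods:
  stock rod 1: 105 + 35 = 140
  stock rod 2: 55 + 45 + 35 = 135
  stock rod 3: 45 + 45 + 30 + 15 = 135
  stock rod 4: 15 = 15
Every load is within 140 cm, so 4 stock rods suffice.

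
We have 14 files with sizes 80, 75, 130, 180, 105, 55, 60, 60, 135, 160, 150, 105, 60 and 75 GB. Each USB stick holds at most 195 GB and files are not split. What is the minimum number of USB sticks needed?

8

Total = 180 + 160 + 150 + 135 + 130 + 105 + 105 + 80 + 75 + 75 + 60 + 60 + 60 + 55 = 1430 GB.
Lower bound: ⌈1430/195⌉ = 8 USB sticks.
A packing using 8 USB sticks:
  USB stick 1: 180 = 180
  USB stick 2: 160 = 160
  USB stick 3: 150 = 150
  USB stick 4: 135 + 60 = 195
  USB stick 5: 130 + 60 = 190
  USB stick 6: 105 + 80 = 185
  USB stick 7: 105 + 75 = 180
  USB stick 8: 75 + 60 + 55 = 190
This matches the lower bound, so 8 is optimal.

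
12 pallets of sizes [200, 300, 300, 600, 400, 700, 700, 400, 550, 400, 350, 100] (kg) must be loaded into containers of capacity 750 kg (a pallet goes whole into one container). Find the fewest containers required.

7

Total = 700 + 700 + 600 + 550 + 400 + 400 + 400 + 350 + 300 + 300 + 200 + 100 = 5000 kg.
Lower bound: ⌈5000/750⌉ = 7 containers.
A packing using 7 containers:
  container 1: 700 = 700
  container 2: 700 = 700
  container 3: 600 + 100 = 700
  container 4: 550 + 200 = 750
  container 5: 400 + 350 = 750
  container 6: 400 + 300 = 700
  container 7: 400 + 300 = 700
This matches the lower bound, so 7 is optimal.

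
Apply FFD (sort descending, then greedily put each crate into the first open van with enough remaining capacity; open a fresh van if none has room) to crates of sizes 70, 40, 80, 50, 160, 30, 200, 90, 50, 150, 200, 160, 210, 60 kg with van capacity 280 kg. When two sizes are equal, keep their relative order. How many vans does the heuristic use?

Sorted descending: 210, 200, 200, 160, 160, 150, 90, 80, 70, 60, 50, 50, 40, 30.
  210 → van 1 (new)  [load 210/280]
  200 → van 2 (new)  [load 200/280]
  200 → van 3 (new)  [load 200/280]
  160 → van 4 (new)  [load 160/280]
  160 → van 5 (new)  [load 160/280]
  150 → van 6 (new)  [load 150/280]
  90 → van 4  [load 250/280]
  80 → van 2  [load 280/280]
  70 → van 1  [load 280/280]
  60 → van 3  [load 260/280]
  50 → van 5  [load 210/280]
  50 → van 5  [load 260/280]
  40 → van 6  [load 190/280]
  30 → van 4  [load 280/280]
6 vans opened.

6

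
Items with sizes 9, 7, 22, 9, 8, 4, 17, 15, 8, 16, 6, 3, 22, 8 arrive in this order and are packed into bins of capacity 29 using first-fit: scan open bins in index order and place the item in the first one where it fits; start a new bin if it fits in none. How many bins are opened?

  9 → bin 1 (new)  [load 9/29]
  7 → bin 1  [load 16/29]
  22 → bin 2 (new)  [load 22/29]
  9 → bin 1  [load 25/29]
  8 → bin 3 (new)  [load 8/29]
  4 → bin 1  [load 29/29]
  17 → bin 3  [load 25/29]
  15 → bin 4 (new)  [load 15/29]
  8 → bin 4  [load 23/29]
  16 → bin 5 (new)  [load 16/29]
  6 → bin 2  [load 28/29]
  3 → bin 3  [load 28/29]
  22 → bin 6 (new)  [load 22/29]
  8 → bin 5  [load 24/29]
6 bins opened.

6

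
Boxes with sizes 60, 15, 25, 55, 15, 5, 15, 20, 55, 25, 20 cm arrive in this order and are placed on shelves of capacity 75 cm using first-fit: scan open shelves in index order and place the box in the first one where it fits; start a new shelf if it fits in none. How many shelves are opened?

5

  60 → shelf 1 (new)  [load 60/75]
  15 → shelf 1  [load 75/75]
  25 → shelf 2 (new)  [load 25/75]
  55 → shelf 3 (new)  [load 55/75]
  15 → shelf 2  [load 40/75]
  5 → shelf 2  [load 45/75]
  15 → shelf 2  [load 60/75]
  20 → shelf 3  [load 75/75]
  55 → shelf 4 (new)  [load 55/75]
  25 → shelf 5 (new)  [load 25/75]
  20 → shelf 4  [load 75/75]
5 shelves opened.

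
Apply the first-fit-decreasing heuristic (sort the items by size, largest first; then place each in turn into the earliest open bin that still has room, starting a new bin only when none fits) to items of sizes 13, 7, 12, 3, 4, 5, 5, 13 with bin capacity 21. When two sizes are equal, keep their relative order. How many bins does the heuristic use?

Sorted descending: 13, 13, 12, 7, 5, 5, 4, 3.
  13 → bin 1 (new)  [load 13/21]
  13 → bin 2 (new)  [load 13/21]
  12 → bin 3 (new)  [load 12/21]
  7 → bin 1  [load 20/21]
  5 → bin 2  [load 18/21]
  5 → bin 3  [load 17/21]
  4 → bin 3  [load 21/21]
  3 → bin 2  [load 21/21]
3 bins opened.

3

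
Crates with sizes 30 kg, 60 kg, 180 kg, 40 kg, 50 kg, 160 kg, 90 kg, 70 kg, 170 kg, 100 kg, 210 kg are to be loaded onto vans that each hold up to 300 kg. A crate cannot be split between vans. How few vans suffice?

Total = 210 + 180 + 170 + 160 + 100 + 90 + 70 + 60 + 50 + 40 + 30 = 1160 kg.
Lower bound: ⌈1160/300⌉ = 4 vans.
A packing using 4 vans:
  van 1: 210 + 90 = 300
  van 2: 180 + 100 = 280
  van 3: 170 + 70 + 60 = 300
  van 4: 160 + 50 + 40 + 30 = 280
This matches the lower bound, so 4 is optimal.

4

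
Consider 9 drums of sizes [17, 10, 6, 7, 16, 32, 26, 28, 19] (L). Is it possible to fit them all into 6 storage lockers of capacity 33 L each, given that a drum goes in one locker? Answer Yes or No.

A valid assignment using 6 storage lockers:
  locker 1: 32 = 32
  locker 2: 28 = 28
  locker 3: 26 + 7 = 33
  locker 4: 19 + 10 = 29
  locker 5: 17 + 16 = 33
  locker 6: 6 = 6
Every load is within 33 L, so 6 storage lockers suffice.

Yes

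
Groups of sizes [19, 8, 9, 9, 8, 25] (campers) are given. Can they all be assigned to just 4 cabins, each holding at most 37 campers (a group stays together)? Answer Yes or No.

Yes

A valid assignment using 3 cabins:
  cabin 1: 25 + 9 = 34
  cabin 2: 19 + 9 + 8 = 36
  cabin 3: 8 = 8
That uses only 3 ≤ 4, so 4 cabins are enough.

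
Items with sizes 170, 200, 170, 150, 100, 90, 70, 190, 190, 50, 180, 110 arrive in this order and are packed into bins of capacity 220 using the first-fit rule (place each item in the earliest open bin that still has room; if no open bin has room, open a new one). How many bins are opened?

  170 → bin 1 (new)  [load 170/220]
  200 → bin 2 (new)  [load 200/220]
  170 → bin 3 (new)  [load 170/220]
  150 → bin 4 (new)  [load 150/220]
  100 → bin 5 (new)  [load 100/220]
  90 → bin 5  [load 190/220]
  70 → bin 4  [load 220/220]
  190 → bin 6 (new)  [load 190/220]
  190 → bin 7 (new)  [load 190/220]
  50 → bin 1  [load 220/220]
  180 → bin 8 (new)  [load 180/220]
  110 → bin 9 (new)  [load 110/220]
9 bins opened.

9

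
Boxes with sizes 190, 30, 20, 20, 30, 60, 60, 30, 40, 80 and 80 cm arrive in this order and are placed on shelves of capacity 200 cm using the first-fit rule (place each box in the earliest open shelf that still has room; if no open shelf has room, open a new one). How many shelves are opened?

4

  190 → shelf 1 (new)  [load 190/200]
  30 → shelf 2 (new)  [load 30/200]
  20 → shelf 2  [load 50/200]
  20 → shelf 2  [load 70/200]
  30 → shelf 2  [load 100/200]
  60 → shelf 2  [load 160/200]
  60 → shelf 3 (new)  [load 60/200]
  30 → shelf 2  [load 190/200]
  40 → shelf 3  [load 100/200]
  80 → shelf 3  [load 180/200]
  80 → shelf 4 (new)  [load 80/200]
4 shelves opened.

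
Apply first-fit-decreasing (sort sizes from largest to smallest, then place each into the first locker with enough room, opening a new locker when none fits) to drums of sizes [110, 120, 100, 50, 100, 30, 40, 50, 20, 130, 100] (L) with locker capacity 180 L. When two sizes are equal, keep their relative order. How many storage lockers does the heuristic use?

Sorted descending: 130, 120, 110, 100, 100, 100, 50, 50, 40, 30, 20.
  130 → locker 1 (new)  [load 130/180]
  120 → locker 2 (new)  [load 120/180]
  110 → locker 3 (new)  [load 110/180]
  100 → locker 4 (new)  [load 100/180]
  100 → locker 5 (new)  [load 100/180]
  100 → locker 6 (new)  [load 100/180]
  50 → locker 1  [load 180/180]
  50 → locker 2  [load 170/180]
  40 → locker 3  [load 150/180]
  30 → locker 3  [load 180/180]
  20 → locker 4  [load 120/180]
6 storage lockers opened.

6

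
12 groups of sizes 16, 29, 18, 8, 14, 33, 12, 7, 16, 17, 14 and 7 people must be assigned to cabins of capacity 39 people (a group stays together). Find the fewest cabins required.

Total = 33 + 29 + 18 + 17 + 16 + 16 + 14 + 14 + 12 + 8 + 7 + 7 = 191 people.
Lower bound: ⌈191/39⌉ = 5 cabins.
A packing using 6 cabins:
  cabin 1: 33 = 33
  cabin 2: 29 + 8 = 37
  cabin 3: 18 + 17 = 35
  cabin 4: 16 + 16 + 7 = 39
  cabin 5: 14 + 14 + 7 = 35
  cabin 6: 12 = 12
No arrangement into 5 cabins stays within capacity, so 6 is optimal.

6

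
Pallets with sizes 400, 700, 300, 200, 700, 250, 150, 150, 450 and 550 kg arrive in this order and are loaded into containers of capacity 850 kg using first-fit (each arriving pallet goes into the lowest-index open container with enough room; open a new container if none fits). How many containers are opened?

6

  400 → container 1 (new)  [load 400/850]
  700 → container 2 (new)  [load 700/850]
  300 → container 1  [load 700/850]
  200 → container 3 (new)  [load 200/850]
  700 → container 4 (new)  [load 700/850]
  250 → container 3  [load 450/850]
  150 → container 1  [load 850/850]
  150 → container 2  [load 850/850]
  450 → container 5 (new)  [load 450/850]
  550 → container 6 (new)  [load 550/850]
6 containers opened.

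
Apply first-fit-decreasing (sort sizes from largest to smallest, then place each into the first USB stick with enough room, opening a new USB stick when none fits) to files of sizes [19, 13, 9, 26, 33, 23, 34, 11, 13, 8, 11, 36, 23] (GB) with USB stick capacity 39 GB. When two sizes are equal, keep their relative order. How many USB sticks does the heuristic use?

Sorted descending: 36, 34, 33, 26, 23, 23, 19, 13, 13, 11, 11, 9, 8.
  36 → USB stick 1 (new)  [load 36/39]
  34 → USB stick 2 (new)  [load 34/39]
  33 → USB stick 3 (new)  [load 33/39]
  26 → USB stick 4 (new)  [load 26/39]
  23 → USB stick 5 (new)  [load 23/39]
  23 → USB stick 6 (new)  [load 23/39]
  19 → USB stick 7 (new)  [load 19/39]
  13 → USB stick 4  [load 39/39]
  13 → USB stick 5  [load 36/39]
  11 → USB stick 6  [load 34/39]
  11 → USB stick 7  [load 30/39]
  9 → USB stick 7  [load 39/39]
  8 → USB stick 8 (new)  [load 8/39]
8 USB sticks opened.

8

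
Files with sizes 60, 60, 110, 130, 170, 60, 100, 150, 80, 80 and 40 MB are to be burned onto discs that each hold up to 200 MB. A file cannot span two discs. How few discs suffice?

Total = 170 + 150 + 130 + 110 + 100 + 80 + 80 + 60 + 60 + 60 + 40 = 1040 MB.
Lower bound: ⌈1040/200⌉ = 6 discs.
A packing using 6 discs:
  disc 1: 170 = 170
  disc 2: 150 + 40 = 190
  disc 3: 130 + 60 = 190
  disc 4: 110 + 80 = 190
  disc 5: 100 + 80 = 180
  disc 6: 60 + 60 = 120
This matches the lower bound, so 6 is optimal.

6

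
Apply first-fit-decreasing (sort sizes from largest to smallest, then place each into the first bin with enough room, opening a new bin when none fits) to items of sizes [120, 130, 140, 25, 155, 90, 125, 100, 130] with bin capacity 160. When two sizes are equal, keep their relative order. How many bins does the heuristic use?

8

Sorted descending: 155, 140, 130, 130, 125, 120, 100, 90, 25.
  155 → bin 1 (new)  [load 155/160]
  140 → bin 2 (new)  [load 140/160]
  130 → bin 3 (new)  [load 130/160]
  130 → bin 4 (new)  [load 130/160]
  125 → bin 5 (new)  [load 125/160]
  120 → bin 6 (new)  [load 120/160]
  100 → bin 7 (new)  [load 100/160]
  90 → bin 8 (new)  [load 90/160]
  25 → bin 3  [load 155/160]
8 bins opened.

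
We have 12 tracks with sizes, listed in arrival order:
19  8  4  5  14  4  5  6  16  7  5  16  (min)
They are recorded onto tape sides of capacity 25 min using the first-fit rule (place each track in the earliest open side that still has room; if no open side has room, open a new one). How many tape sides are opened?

  19 → side 1 (new)  [load 19/25]
  8 → side 2 (new)  [load 8/25]
  4 → side 1  [load 23/25]
  5 → side 2  [load 13/25]
  14 → side 3 (new)  [load 14/25]
  4 → side 2  [load 17/25]
  5 → side 2  [load 22/25]
  6 → side 3  [load 20/25]
  16 → side 4 (new)  [load 16/25]
  7 → side 4  [load 23/25]
  5 → side 3  [load 25/25]
  16 → side 5 (new)  [load 16/25]
5 tape sides opened.

5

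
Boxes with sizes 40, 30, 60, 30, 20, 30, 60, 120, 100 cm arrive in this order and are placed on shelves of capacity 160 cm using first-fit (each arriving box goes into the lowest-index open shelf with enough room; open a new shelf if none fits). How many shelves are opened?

4

  40 → shelf 1 (new)  [load 40/160]
  30 → shelf 1  [load 70/160]
  60 → shelf 1  [load 130/160]
  30 → shelf 1  [load 160/160]
  20 → shelf 2 (new)  [load 20/160]
  30 → shelf 2  [load 50/160]
  60 → shelf 2  [load 110/160]
  120 → shelf 3 (new)  [load 120/160]
  100 → shelf 4 (new)  [load 100/160]
4 shelves opened.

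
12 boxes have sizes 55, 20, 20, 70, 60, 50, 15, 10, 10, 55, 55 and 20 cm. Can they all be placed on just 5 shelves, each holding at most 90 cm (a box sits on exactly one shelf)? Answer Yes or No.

No

Total = 440 cm; ⌈440/90⌉ = 5.
6 boxes each exceed half the capacity and cannot share a shelf, forcing at least 6 shelves.
At least 6 shelves are required, but only 5 are allowed.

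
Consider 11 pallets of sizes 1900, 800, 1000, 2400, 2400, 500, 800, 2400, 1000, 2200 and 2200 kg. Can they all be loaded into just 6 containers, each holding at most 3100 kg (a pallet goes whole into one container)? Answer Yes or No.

Total = 17600 kg; ⌈17600/3100⌉ = 6.
The bound of 6 does not rule out 6, but exhaustive search shows no assignment into 6 containers of capacity 3100 kg exists — the minimum is 7.

No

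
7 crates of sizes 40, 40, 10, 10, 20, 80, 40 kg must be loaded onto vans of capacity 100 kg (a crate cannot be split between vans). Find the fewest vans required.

3

Total = 80 + 40 + 40 + 40 + 20 + 10 + 10 = 240 kg.
Lower bound: ⌈240/100⌉ = 3 vans.
A packing using 3 vans:
  van 1: 80 + 20 = 100
  van 2: 40 + 40 + 10 + 10 = 100
  van 3: 40 = 40
This matches the lower bound, so 3 is optimal.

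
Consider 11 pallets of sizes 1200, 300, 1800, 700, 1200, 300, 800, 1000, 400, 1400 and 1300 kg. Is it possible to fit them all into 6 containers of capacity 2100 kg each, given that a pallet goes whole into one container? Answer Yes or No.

Yes

A valid assignment using 6 containers:
  container 1: 1800 + 300 = 2100
  container 2: 1400 + 700 = 2100
  container 3: 1300 + 800 = 2100
  container 4: 1200 + 400 + 300 = 1900
  container 5: 1200 = 1200
  container 6: 1000 = 1000
Every load is within 2100 kg, so 6 containers suffice.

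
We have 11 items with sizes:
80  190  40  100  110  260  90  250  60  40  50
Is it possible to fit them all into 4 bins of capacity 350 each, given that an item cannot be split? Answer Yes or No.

Yes

A valid assignment using 4 bins:
  bin 1: 260 + 90 = 350
  bin 2: 250 + 100 = 350
  bin 3: 190 + 110 + 50 = 350
  bin 4: 80 + 60 + 40 + 40 = 220
Every load is within 350, so 4 bins suffice.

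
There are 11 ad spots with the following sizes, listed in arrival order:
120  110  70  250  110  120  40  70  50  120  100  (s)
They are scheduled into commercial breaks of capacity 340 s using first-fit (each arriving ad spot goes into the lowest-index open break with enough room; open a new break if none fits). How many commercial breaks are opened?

4

  120 → break 1 (new)  [load 120/340]
  110 → break 1  [load 230/340]
  70 → break 1  [load 300/340]
  250 → break 2 (new)  [load 250/340]
  110 → break 3 (new)  [load 110/340]
  120 → break 3  [load 230/340]
  40 → break 1  [load 340/340]
  70 → break 2  [load 320/340]
  50 → break 3  [load 280/340]
  120 → break 4 (new)  [load 120/340]
  100 → break 4  [load 220/340]
4 commercial breaks opened.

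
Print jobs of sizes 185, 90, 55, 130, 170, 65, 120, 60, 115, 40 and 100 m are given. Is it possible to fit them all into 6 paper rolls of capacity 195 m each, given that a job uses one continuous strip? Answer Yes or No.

Total = 1130 m; ⌈1130/195⌉ = 6.
The bound of 6 does not rule out 6, but exhaustive search shows no assignment into 6 paper rolls of capacity 195 m exists — the minimum is 7.

No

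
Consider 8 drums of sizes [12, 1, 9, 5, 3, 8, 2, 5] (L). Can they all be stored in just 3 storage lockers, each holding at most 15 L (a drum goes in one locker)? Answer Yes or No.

Yes

A valid assignment using 3 storage lockers:
  locker 1: 12 + 3 = 15
  locker 2: 9 + 5 + 1 = 15
  locker 3: 8 + 5 + 2 = 15
Every load is within 15 L, so 3 storage lockers suffice.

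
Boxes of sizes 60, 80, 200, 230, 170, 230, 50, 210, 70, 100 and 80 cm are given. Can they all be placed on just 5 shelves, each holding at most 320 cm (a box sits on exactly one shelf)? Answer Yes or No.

A valid assignment using 5 shelves:
  shelf 1: 230 + 80 = 310
  shelf 2: 230 + 80 = 310
  shelf 3: 210 + 100 = 310
  shelf 4: 200 + 70 + 50 = 320
  shelf 5: 170 + 60 = 230
Every load is within 320 cm, so 5 shelves suffice.

Yes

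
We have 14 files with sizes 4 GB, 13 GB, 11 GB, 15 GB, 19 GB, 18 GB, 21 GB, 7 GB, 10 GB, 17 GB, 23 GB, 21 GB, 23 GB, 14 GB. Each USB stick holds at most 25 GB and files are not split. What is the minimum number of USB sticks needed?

Total = 23 + 23 + 21 + 21 + 19 + 18 + 17 + 15 + 14 + 13 + 11 + 10 + 7 + 4 = 216 GB.
Lower bound: ⌈216/25⌉ = 9 USB sticks.
Also, 10 files each exceed 25/2 GB, and no two of those can share a USB stick, so at least 10 USB sticks are needed.
A packing using 10 USB sticks:
  USB stick 1: 23 = 23
  USB stick 2: 23 = 23
  USB stick 3: 21 + 4 = 25
  USB stick 4: 21 = 21
  USB stick 5: 19 = 19
  USB stick 6: 18 + 7 = 25
  USB stick 7: 17 = 17
  USB stick 8: 15 + 10 = 25
  USB stick 9: 14 + 11 = 25
  USB stick 10: 13 = 13
This matches the lower bound, so 10 is optimal.

10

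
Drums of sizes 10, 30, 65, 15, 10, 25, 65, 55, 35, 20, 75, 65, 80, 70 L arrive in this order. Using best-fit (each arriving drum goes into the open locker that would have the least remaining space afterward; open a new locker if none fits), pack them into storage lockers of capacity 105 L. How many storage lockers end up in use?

  10 → locker 1 (new)  [load 10/105]
  30 → locker 1  [load 40/105]
  65 → locker 1  [load 105/105]
  15 → locker 2 (new)  [load 15/105]
  10 → locker 2  [load 25/105]
  25 → locker 2  [load 50/105]
  65 → locker 3 (new)  [load 65/105]
  55 → locker 2  [load 105/105]
  35 → locker 3  [load 100/105]
  20 → locker 4 (new)  [load 20/105]
  75 → locker 4  [load 95/105]
  65 → locker 5 (new)  [load 65/105]
  80 → locker 6 (new)  [load 80/105]
  70 → locker 7 (new)  [load 70/105]
7 storage lockers opened.

7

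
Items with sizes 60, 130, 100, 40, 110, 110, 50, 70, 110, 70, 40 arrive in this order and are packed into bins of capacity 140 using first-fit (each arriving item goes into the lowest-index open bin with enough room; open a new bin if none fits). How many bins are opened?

  60 → bin 1 (new)  [load 60/140]
  130 → bin 2 (new)  [load 130/140]
  100 → bin 3 (new)  [load 100/140]
  40 → bin 1  [load 100/140]
  110 → bin 4 (new)  [load 110/140]
  110 → bin 5 (new)  [load 110/140]
  50 → bin 6 (new)  [load 50/140]
  70 → bin 6  [load 120/140]
  110 → bin 7 (new)  [load 110/140]
  70 → bin 8 (new)  [load 70/140]
  40 → bin 1  [load 140/140]
8 bins opened.

8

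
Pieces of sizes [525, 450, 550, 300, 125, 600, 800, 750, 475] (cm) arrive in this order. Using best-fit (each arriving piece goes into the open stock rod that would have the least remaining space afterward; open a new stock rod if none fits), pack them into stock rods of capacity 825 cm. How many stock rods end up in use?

7

  525 → stock rod 1 (new)  [load 525/825]
  450 → stock rod 2 (new)  [load 450/825]
  550 → stock rod 3 (new)  [load 550/825]
  300 → stock rod 1  [load 825/825]
  125 → stock rod 3  [load 675/825]
  600 → stock rod 4 (new)  [load 600/825]
  800 → stock rod 5 (new)  [load 800/825]
  750 → stock rod 6 (new)  [load 750/825]
  475 → stock rod 7 (new)  [load 475/825]
7 stock rods opened.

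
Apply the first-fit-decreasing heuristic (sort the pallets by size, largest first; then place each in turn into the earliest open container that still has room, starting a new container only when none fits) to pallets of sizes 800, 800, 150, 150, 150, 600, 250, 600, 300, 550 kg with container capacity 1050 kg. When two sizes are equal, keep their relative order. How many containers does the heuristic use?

Sorted descending: 800, 800, 600, 600, 550, 300, 250, 150, 150, 150.
  800 → container 1 (new)  [load 800/1050]
  800 → container 2 (new)  [load 800/1050]
  600 → container 3 (new)  [load 600/1050]
  600 → container 4 (new)  [load 600/1050]
  550 → container 5 (new)  [load 550/1050]
  300 → container 3  [load 900/1050]
  250 → container 1  [load 1050/1050]
  150 → container 2  [load 950/1050]
  150 → container 3  [load 1050/1050]
  150 → container 4  [load 750/1050]
5 containers opened.

5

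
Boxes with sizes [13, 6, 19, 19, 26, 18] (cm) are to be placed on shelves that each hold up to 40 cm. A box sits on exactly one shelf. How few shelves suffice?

Total = 26 + 19 + 19 + 18 + 13 + 6 = 101 cm.
Lower bound: ⌈101/40⌉ = 3 shelves.
A packing using 3 shelves:
  shelf 1: 26 + 13 = 39
  shelf 2: 19 + 19 = 38
  shelf 3: 18 + 6 = 24
This matches the lower bound, so 3 is optimal.

3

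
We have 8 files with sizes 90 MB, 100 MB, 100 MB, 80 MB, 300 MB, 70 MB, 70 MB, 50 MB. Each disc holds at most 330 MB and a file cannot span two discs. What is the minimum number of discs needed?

3

Total = 300 + 100 + 100 + 90 + 80 + 70 + 70 + 50 = 860 MB.
Lower bound: ⌈860/330⌉ = 3 discs.
A packing using 3 discs:
  disc 1: 300 = 300
  disc 2: 100 + 100 + 90 = 290
  disc 3: 80 + 70 + 70 + 50 = 270
This matches the lower bound, so 3 is optimal.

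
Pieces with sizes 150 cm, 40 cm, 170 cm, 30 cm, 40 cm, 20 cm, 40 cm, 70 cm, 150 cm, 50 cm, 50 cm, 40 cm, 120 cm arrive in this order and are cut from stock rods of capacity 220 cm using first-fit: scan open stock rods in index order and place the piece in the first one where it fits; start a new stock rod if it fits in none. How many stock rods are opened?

5

  150 → stock rod 1 (new)  [load 150/220]
  40 → stock rod 1  [load 190/220]
  170 → stock rod 2 (new)  [load 170/220]
  30 → stock rod 1  [load 220/220]
  40 → stock rod 2  [load 210/220]
  20 → stock rod 3 (new)  [load 20/220]
  40 → stock rod 3  [load 60/220]
  70 → stock rod 3  [load 130/220]
  150 → stock rod 4 (new)  [load 150/220]
  50 → stock rod 3  [load 180/220]
  50 → stock rod 4  [load 200/220]
  40 → stock rod 3  [load 220/220]
  120 → stock rod 5 (new)  [load 120/220]
5 stock rods opened.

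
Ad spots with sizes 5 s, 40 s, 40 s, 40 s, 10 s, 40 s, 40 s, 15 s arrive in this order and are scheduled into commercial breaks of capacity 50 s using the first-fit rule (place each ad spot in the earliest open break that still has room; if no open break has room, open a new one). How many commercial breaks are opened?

6

  5 → break 1 (new)  [load 5/50]
  40 → break 1  [load 45/50]
  40 → break 2 (new)  [load 40/50]
  40 → break 3 (new)  [load 40/50]
  10 → break 2  [load 50/50]
  40 → break 4 (new)  [load 40/50]
  40 → break 5 (new)  [load 40/50]
  15 → break 6 (new)  [load 15/50]
6 commercial breaks opened.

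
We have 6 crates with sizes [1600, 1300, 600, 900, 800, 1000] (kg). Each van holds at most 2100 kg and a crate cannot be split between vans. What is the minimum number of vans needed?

4

Total = 1600 + 1300 + 1000 + 900 + 800 + 600 = 6200 kg.
Lower bound: ⌈6200/2100⌉ = 3 vans.
A packing using 4 vans:
  van 1: 1600 = 1600
  van 2: 1300 + 800 = 2100
  van 3: 1000 + 900 = 1900
  van 4: 600 = 600
No arrangement into 3 vans stays within capacity, so 4 is optimal.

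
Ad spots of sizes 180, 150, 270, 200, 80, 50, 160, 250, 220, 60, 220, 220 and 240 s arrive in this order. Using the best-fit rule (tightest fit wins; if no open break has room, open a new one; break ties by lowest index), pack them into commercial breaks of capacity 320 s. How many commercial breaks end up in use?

  180 → break 1 (new)  [load 180/320]
  150 → break 2 (new)  [load 150/320]
  270 → break 3 (new)  [load 270/320]
  200 → break 4 (new)  [load 200/320]
  80 → break 4  [load 280/320]
  50 → break 3  [load 320/320]
  160 → break 2  [load 310/320]
  250 → break 5 (new)  [load 250/320]
  220 → break 6 (new)  [load 220/320]
  60 → break 5  [load 310/320]
  220 → break 7 (new)  [load 220/320]
  220 → break 8 (new)  [load 220/320]
  240 → break 9 (new)  [load 240/320]
9 commercial breaks opened.

9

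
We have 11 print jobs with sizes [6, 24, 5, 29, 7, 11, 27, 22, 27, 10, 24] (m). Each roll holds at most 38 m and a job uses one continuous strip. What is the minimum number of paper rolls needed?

Total = 29 + 27 + 27 + 24 + 24 + 22 + 11 + 10 + 7 + 6 + 5 = 192 m.
Lower bound: ⌈192/38⌉ = 6 paper rolls.
A packing using 6 paper rolls:
  roll 1: 29 + 7 = 36
  roll 2: 27 + 11 = 38
  roll 3: 27 + 10 = 37
  roll 4: 24 + 6 + 5 = 35
  roll 5: 24 = 24
  roll 6: 22 = 22
This matches the lower bound, so 6 is optimal.

6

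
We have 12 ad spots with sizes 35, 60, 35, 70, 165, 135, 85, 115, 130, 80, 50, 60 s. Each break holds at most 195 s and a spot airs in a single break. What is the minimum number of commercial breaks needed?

Total = 165 + 135 + 130 + 115 + 85 + 80 + 70 + 60 + 60 + 50 + 35 + 35 = 1020 s.
Lower bound: ⌈1020/195⌉ = 6 commercial breaks.
A packing using 6 commercial breaks:
  break 1: 165 = 165
  break 2: 135 + 60 = 195
  break 3: 130 + 60 = 190
  break 4: 115 + 80 = 195
  break 5: 85 + 70 + 35 = 190
  break 6: 50 + 35 = 85
This matches the lower bound, so 6 is optimal.

6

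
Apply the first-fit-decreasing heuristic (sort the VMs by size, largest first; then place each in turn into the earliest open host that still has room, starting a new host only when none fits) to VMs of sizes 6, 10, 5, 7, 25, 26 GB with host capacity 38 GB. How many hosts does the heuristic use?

3

Sorted descending: 26, 25, 10, 7, 6, 5.
  26 → host 1 (new)  [load 26/38]
  25 → host 2 (new)  [load 25/38]
  10 → host 1  [load 36/38]
  7 → host 2  [load 32/38]
  6 → host 2  [load 38/38]
  5 → host 3 (new)  [load 5/38]
3 hosts opened.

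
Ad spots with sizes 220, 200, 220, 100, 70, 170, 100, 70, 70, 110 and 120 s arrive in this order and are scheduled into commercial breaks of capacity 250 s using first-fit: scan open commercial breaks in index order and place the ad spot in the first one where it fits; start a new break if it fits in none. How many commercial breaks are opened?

  220 → break 1 (new)  [load 220/250]
  200 → break 2 (new)  [load 200/250]
  220 → break 3 (new)  [load 220/250]
  100 → break 4 (new)  [load 100/250]
  70 → break 4  [load 170/250]
  170 → break 5 (new)  [load 170/250]
  100 → break 6 (new)  [load 100/250]
  70 → break 4  [load 240/250]
  70 → break 5  [load 240/250]
  110 → break 6  [load 210/250]
  120 → break 7 (new)  [load 120/250]
7 commercial breaks opened.

7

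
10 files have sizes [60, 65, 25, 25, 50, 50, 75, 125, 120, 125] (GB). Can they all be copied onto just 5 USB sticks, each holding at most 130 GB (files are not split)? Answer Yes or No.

Total = 720 GB; ⌈720/130⌉ = 6.
At least 6 USB sticks are required, but only 5 are allowed.

No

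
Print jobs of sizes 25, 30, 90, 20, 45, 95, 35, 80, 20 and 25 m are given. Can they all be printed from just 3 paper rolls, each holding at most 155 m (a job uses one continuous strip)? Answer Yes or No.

A valid assignment using 3 paper rolls:
  roll 1: 95 + 35 + 25 = 155
  roll 2: 90 + 45 + 20 = 155
  roll 3: 80 + 30 + 25 + 20 = 155
Every load is within 155 m, so 3 paper rolls suffice.

Yes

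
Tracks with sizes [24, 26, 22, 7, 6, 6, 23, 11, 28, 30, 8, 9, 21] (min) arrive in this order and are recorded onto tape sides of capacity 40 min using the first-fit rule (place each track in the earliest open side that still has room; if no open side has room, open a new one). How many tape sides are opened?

  24 → side 1 (new)  [load 24/40]
  26 → side 2 (new)  [load 26/40]
  22 → side 3 (new)  [load 22/40]
  7 → side 1  [load 31/40]
  6 → side 1  [load 37/40]
  6 → side 2  [load 32/40]
  23 → side 4 (new)  [load 23/40]
  11 → side 3  [load 33/40]
  28 → side 5 (new)  [load 28/40]
  30 → side 6 (new)  [load 30/40]
  8 → side 2  [load 40/40]
  9 → side 4  [load 32/40]
  21 → side 7 (new)  [load 21/40]
7 tape sides opened.

7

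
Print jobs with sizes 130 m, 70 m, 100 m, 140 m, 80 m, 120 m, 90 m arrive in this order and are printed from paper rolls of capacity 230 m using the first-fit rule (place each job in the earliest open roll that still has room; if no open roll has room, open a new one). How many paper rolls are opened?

4

  130 → roll 1 (new)  [load 130/230]
  70 → roll 1  [load 200/230]
  100 → roll 2 (new)  [load 100/230]
  140 → roll 3 (new)  [load 140/230]
  80 → roll 2  [load 180/230]
  120 → roll 4 (new)  [load 120/230]
  90 → roll 3  [load 230/230]
4 paper rolls opened.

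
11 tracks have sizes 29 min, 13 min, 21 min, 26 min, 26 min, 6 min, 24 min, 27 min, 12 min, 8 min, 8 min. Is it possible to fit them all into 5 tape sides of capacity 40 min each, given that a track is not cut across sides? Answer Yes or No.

No

Total = 200 min; ⌈200/40⌉ = 5.
6 tracks each exceed half the capacity and cannot share a side, forcing at least 6 tape sides.
At least 6 tape sides are required, but only 5 are allowed.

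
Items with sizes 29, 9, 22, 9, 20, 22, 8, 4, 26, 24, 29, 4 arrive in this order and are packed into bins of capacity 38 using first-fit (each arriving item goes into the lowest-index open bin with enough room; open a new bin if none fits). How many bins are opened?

7

  29 → bin 1 (new)  [load 29/38]
  9 → bin 1  [load 38/38]
  22 → bin 2 (new)  [load 22/38]
  9 → bin 2  [load 31/38]
  20 → bin 3 (new)  [load 20/38]
  22 → bin 4 (new)  [load 22/38]
  8 → bin 3  [load 28/38]
  4 → bin 2  [load 35/38]
  26 → bin 5 (new)  [load 26/38]
  24 → bin 6 (new)  [load 24/38]
  29 → bin 7 (new)  [load 29/38]
  4 → bin 3  [load 32/38]
7 bins opened.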